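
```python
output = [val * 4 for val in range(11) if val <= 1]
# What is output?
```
Trace:
  val=0
  val=1
  val=2
  val=3
  val=4
  val=5
  val=6
  val=7
  val=8
  val=9
  val=10
  output=[0, 4]

Final answer: [0, 4]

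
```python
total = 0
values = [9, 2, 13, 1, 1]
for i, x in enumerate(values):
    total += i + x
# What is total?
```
Trace:
  total=0
  total=9, i=0, x=9
  total=12, i=1, x=2
  total=27, i=2, x=13
  total=31, i=3, x=1
  total=36, i=4, x=1

Final answer: 36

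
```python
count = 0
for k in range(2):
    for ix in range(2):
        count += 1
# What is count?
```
Trace:
  count=0
  count=1, k=0, ix=0
  count=2, k=0, ix=1
  count=3, k=1, ix=0
  count=4, k=1, ix=1

Final answer: 4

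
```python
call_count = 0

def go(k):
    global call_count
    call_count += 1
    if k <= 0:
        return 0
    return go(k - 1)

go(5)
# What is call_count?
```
Call trace:
go(k=5)
  go(k=4)
    go(k=3)
      go(k=2)
        go(k=1)
          go(k=0)
          -> return 0
        -> return 0
      -> return 0
    -> return 0
  -> return 0
-> return 0

call_count is incremented once per call. go is entered once for each k = 5, 4, 3, 2, 1, 0 (the k <= 0 call returns without recursing), i.e. 5 + 1 calls.
call_count = 6

Final answer: 6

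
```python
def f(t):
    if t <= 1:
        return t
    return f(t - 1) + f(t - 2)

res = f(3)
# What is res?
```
Call trace:
f(t=3)
  f(t=2)
    f(t=1)
    -> return 1
    f(t=0)
    -> return 0
  -> return 1
  f(t=1)
  -> return 1
-> return 2

Final answer: 2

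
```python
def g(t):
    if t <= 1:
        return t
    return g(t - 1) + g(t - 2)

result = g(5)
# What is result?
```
Call trace (a repeated sub-call is expanded the first time; later identical calls just restate its return value):
g(t=5)
  g(t=4)
    g(t=3)
      g(t=2)
        g(t=1)
        -> return 1
        g(t=0)
        -> return 0
      -> return 1
      g(t=1)
      -> return 1
    -> return 2
    g(t=2) -> return 1  (same call as traced above)
  -> return 3
  g(t=3) -> return 2  (same call as traced above)
-> return 5

Final answer: 5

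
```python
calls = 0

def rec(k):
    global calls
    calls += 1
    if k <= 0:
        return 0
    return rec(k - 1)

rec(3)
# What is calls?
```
Call trace:
rec(k=3)
  rec(k=2)
    rec(k=1)
      rec(k=0)
      -> return 0
    -> return 0
  -> return 0
-> return 0

calls is incremented once per call. rec is entered once for each k = 3, 2, 1, 0 (the k <= 0 call returns without recursing), i.e. 3 + 1 calls.
calls = 4

Final answer: 4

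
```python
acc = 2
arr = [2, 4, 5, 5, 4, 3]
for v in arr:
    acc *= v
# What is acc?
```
Trace:
  acc=2
  acc=4, v=2
  acc=16, v=4
  acc=80, v=5
  acc=400, v=5
  acc=1600, v=4
  acc=4800, v=3

Final answer: 4800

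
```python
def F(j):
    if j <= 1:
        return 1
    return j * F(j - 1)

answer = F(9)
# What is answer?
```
Call trace:
F(j=9)
  F(j=8)
    F(j=7)
      F(j=6)
        F(j=5)
          F(j=4)
            F(j=3)
              F(j=2)
                F(j=1)
                -> return 1
              -> return 2
            -> return 6
          -> return 24
        -> return 120
      -> return 720
    -> return 5040
  -> return 40320
-> return 362880

Final answer: 362880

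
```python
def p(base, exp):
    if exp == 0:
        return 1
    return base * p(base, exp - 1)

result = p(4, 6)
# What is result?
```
Call trace:
p(base=4, exp=6)
  p(base=4, exp=5)
    p(base=4, exp=4)
      p(base=4, exp=3)
        p(base=4, exp=2)
          p(base=4, exp=1)
            p(base=4, exp=0)
            -> return 1
          -> return 4
        -> return 16
      -> return 64
    -> return 256
  -> return 1024
-> return 4096

Final answer: 4096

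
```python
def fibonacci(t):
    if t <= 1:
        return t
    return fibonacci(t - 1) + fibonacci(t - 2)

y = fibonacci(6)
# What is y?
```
Call trace (a repeated sub-call is expanded the first time; later identical calls just restate its return value):
fibonacci(t=6)
  fibonacci(t=5)
    fibonacci(t=4)
      fibonacci(t=3)
        fibonacci(t=2)
          fibonacci(t=1)
          -> return 1
          fibonacci(t=0)
          -> return 0
        -> return 1
        fibonacci(t=1)
        -> return 1
      -> return 2
      fibonacci(t=2) -> return 1  (same call as traced above)
    -> return 3
    fibonacci(t=3) -> return 2  (same call as traced above)
  -> return 5
  fibonacci(t=4) -> return 3  (same call as traced above)
-> return 8

Final answer: 8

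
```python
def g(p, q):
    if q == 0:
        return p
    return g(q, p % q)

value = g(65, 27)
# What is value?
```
Call trace:
g(p=65, q=27)
  g(p=27, q=11)
    g(p=11, q=5)
      g(p=5, q=1)
        g(p=1, q=0)
        -> return 1
      -> return 1
    -> return 1
  -> return 1
-> return 1

Final answer: 1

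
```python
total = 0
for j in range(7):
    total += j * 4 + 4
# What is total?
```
Trace:
  total=0
  total=4, j=0
  total=12, j=1
  total=24, j=2
  total=40, j=3
  total=60, j=4
  total=84, j=5
  total=112, j=6

Final answer: 112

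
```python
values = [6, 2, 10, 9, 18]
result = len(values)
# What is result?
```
Trace:
  values=[6, 2, 10, 9, 18]
  values=[6, 2, 10, 9, 18], result=5

Final answer: 5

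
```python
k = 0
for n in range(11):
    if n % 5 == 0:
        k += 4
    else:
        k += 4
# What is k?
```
Trace:
  k=0
  k=4, n=0
  k=8, n=1
  k=12, n=2
  k=16, n=3
  k=20, n=4
  k=24, n=5
  k=28, n=6
  k=32, n=7
  k=36, n=8
  k=40, n=9
  k=44, n=10

Final answer: 44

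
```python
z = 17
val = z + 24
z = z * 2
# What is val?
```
Trace:
  z=17
  z=17, val=41
  z=34, val=41

Final answer: 41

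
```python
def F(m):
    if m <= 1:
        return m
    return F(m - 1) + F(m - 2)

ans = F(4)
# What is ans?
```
Call trace (a repeated sub-call is expanded the first time; later identical calls just restate its return value):
F(m=4)
  F(m=3)
    F(m=2)
      F(m=1)
      -> return 1
      F(m=0)
      -> return 0
    -> return 1
    F(m=1)
    -> return 1
  -> return 2
  F(m=2) -> return 1  (same call as traced above)
-> return 3

Final answer: 3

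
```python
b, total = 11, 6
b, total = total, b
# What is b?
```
Trace:
  b=11, total=6
  b=6, total=11

Final answer: 6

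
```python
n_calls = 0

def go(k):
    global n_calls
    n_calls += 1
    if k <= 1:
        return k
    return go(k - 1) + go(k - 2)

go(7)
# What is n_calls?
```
Call trace (a repeated sub-call is expanded the first time; later identical calls just restate its return value):
go(k=7)
  go(k=6)
    go(k=5)
      go(k=4)
        go(k=3)
          go(k=2)
            go(k=1)
            -> return 1
            go(k=0)
            -> return 0
          -> return 1
          go(k=1)
          -> return 1
        -> return 2
        go(k=2) -> return 1  (same call as traced above)
      -> return 3
      go(k=3) -> return 2  (same call as traced above)
    -> return 5
    go(k=4) -> return 3  (same call as traced above)
  -> return 8
  go(k=5) -> return 5  (same call as traced above)
-> return 13

n_calls is incremented once per call, so count the calls in each subtree. Let C(k) = number of calls made by go(k).
C(0) = C(1) = 1 (base case, no recursion); C(k) = 1 + C(k - 1) + C(k - 2) otherwise.
C(2) = 1 + C(1) + C(0) = 1 + 1 + 1 = 3
C(3) = 1 + C(2) + C(1) = 1 + 3 + 1 = 5
C(4) = 1 + C(3) + C(2) = 1 + 5 + 3 = 9
C(5) = 1 + C(4) + C(3) = 1 + 9 + 5 = 15
C(6) = 1 + C(5) + C(4) = 1 + 15 + 9 = 25
C(7) = 1 + C(6) + C(5) = 1 + 25 + 15 = 41
n_calls = C(7) = 41

Final answer: 41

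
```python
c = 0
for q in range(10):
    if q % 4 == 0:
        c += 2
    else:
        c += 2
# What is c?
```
Trace:
  c=0
  c=2, q=0
  c=4, q=1
  c=6, q=2
  c=8, q=3
  c=10, q=4
  c=12, q=5
  c=14, q=6
  c=16, q=7
  c=18, q=8
  c=20, q=9

Final answer: 20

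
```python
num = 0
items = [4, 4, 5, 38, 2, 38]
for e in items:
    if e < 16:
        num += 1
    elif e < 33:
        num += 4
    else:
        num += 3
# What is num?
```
Trace:
  num=0
  num=1, e=4
  num=2, e=4
  num=3, e=5
  num=6, e=38
  num=7, e=2
  num=10, e=38

Final answer: 10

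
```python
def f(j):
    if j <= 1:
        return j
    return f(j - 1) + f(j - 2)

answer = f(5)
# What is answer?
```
Call trace (a repeated sub-call is expanded the first time; later identical calls just restate its return value):
f(j=5)
  f(j=4)
    f(j=3)
      f(j=2)
        f(j=1)
        -> return 1
        f(j=0)
        -> return 0
      -> return 1
      f(j=1)
      -> return 1
    -> return 2
    f(j=2) -> return 1  (same call as traced above)
  -> return 3
  f(j=3) -> return 2  (same call as traced above)
-> return 5

Final answer: 5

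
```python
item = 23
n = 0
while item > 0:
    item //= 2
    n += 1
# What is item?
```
Trace:
  item=23
  item=23, n=0
  item=11, n=1
  item=5, n=2
  item=2, n=3
  item=1, n=4
  item=0, n=5

Final answer: 0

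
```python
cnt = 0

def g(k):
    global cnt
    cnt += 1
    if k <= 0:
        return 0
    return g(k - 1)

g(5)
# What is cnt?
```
Call trace:
g(k=5)
  g(k=4)
    g(k=3)
      g(k=2)
        g(k=1)
          g(k=0)
          -> return 0
        -> return 0
      -> return 0
    -> return 0
  -> return 0
-> return 0

cnt is incremented once per call. g is entered once for each k = 5, 4, 3, 2, 1, 0 (the k <= 0 call returns without recursing), i.e. 5 + 1 calls.
cnt = 6

Final answer: 6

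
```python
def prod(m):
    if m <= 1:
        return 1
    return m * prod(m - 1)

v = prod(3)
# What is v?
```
Call trace:
prod(m=3)
  prod(m=2)
    prod(m=1)
    -> return 1
  -> return 2
-> return 6

Final answer: 6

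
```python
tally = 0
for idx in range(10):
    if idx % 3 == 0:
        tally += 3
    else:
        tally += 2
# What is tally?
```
Trace:
  tally=0
  tally=3, idx=0
  tally=5, idx=1
  tally=7, idx=2
  tally=10, idx=3
  tally=12, idx=4
  tally=14, idx=5
  tally=17, idx=6
  tally=19, idx=7
  tally=21, idx=8
  tally=24, idx=9

Final answer: 24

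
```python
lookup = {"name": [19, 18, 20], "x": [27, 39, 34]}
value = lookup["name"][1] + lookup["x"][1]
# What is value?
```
Trace:
  lookup={'name': [19, 18, 20], 'x': [27, 39, 34]}
  lookup={'name': [19, 18, 20], 'x': [27, 39, 34]}, value=57

Final answer: 57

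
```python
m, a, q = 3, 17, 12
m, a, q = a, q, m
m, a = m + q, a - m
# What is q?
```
Trace:
  m=3, a=17, q=12
  m=17, a=12, q=3
  m=20, a=-5, q=3

Final answer: 3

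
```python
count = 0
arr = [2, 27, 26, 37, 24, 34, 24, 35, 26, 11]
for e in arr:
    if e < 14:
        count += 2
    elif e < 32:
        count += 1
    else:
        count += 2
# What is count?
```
Trace:
  count=0
  count=2, e=2
  count=3, e=27
  count=4, e=26
  count=6, e=37
  count=7, e=24
  count=9, e=34
  count=10, e=24
  count=12, e=35
  count=13, e=26
  count=15, e=11

Final answer: 15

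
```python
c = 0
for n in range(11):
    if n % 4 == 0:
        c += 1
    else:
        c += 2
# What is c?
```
Trace:
  c=0
  c=1, n=0
  c=3, n=1
  c=5, n=2
  c=7, n=3
  c=8, n=4
  c=10, n=5
  c=12, n=6
  c=14, n=7
  c=15, n=8
  c=17, n=9
  c=19, n=10

Final answer: 19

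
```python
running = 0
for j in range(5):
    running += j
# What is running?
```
Trace:
  running=0
  running=0, j=0
  running=1, j=1
  running=3, j=2
  running=6, j=3
  running=10, j=4

Final answer: 10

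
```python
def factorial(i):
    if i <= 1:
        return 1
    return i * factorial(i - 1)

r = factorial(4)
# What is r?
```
Call trace:
factorial(i=4)
  factorial(i=3)
    factorial(i=2)
      factorial(i=1)
      -> return 1
    -> return 2
  -> return 6
-> return 24

Final answer: 24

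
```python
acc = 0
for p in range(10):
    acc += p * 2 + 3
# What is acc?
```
Trace:
  acc=0
  acc=3, p=0
  acc=8, p=1
  acc=15, p=2
  acc=24, p=3
  acc=35, p=4
  acc=48, p=5
  acc=63, p=6
  acc=80, p=7
  acc=99, p=8
  acc=120, p=9

Final answer: 120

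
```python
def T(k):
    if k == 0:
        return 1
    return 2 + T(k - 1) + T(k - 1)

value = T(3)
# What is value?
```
Call trace (a repeated sub-call is expanded the first time; later identical calls just restate its return value):
T(k=3)
  T(k=2)
    T(k=1)
      T(k=0)
      -> return 1
      T(k=0)
      -> return 1
    -> return 4
    T(k=1) -> return 4  (same call as traced above)
  -> return 10
  T(k=2) -> return 10  (same call as traced above)
-> return 22

Final answer: 22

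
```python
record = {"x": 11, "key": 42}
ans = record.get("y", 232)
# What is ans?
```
Trace:
  record={'x': 11, 'key': 42}
  record={'x': 11, 'key': 42}, ans=232

Final answer: 232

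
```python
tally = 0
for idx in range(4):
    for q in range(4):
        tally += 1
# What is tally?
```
Trace:
  tally=0
  tally=1, idx=0, q=0
  tally=2, idx=0, q=1
  tally=3, idx=0, q=2
  tally=4, idx=0, q=3
  tally=5, idx=1, q=0
  tally=6, idx=1, q=1
  tally=7, idx=1, q=2
  tally=8, idx=1, q=3
  tally=9, idx=2, q=0
  tally=10, idx=2, q=1
  tally=11, idx=2, q=2
  tally=12, idx=2, q=3
  tally=13, idx=3, q=0
  tally=14, idx=3, q=1
  tally=15, idx=3, q=2
  tally=16, idx=3, q=3

Final answer: 16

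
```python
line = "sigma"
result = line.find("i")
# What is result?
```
Trace:
  line='sigma'
  line='sigma', result=1

Final answer: 1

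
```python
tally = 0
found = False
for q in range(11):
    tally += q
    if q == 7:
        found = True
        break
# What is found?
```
Trace:
  tally=0
  tally=0, found=False
  tally=0, found=False, q=0
  tally=1, found=False, q=1
  tally=3, found=False, q=2
  tally=6, found=False, q=3
  tally=10, found=False, q=4
  tally=15, found=False, q=5
  tally=21, found=False, q=6
  tally=28, found=True, q=7

Final answer: True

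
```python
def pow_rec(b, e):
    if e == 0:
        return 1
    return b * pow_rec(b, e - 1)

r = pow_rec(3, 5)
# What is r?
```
Call trace:
pow_rec(b=3, e=5)
  pow_rec(b=3, e=4)
    pow_rec(b=3, e=3)
      pow_rec(b=3, e=2)
        pow_rec(b=3, e=1)
          pow_rec(b=3, e=0)
          -> return 1
        -> return 3
      -> return 9
    -> return 27
  -> return 81
-> return 243

Final answer: 243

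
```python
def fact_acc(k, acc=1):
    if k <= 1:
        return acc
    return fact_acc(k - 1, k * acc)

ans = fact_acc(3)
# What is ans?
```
Call trace:
fact_acc(k=3, acc=1)
  fact_acc(k=2, acc=3)
    fact_acc(k=1, acc=6)
    -> return 6
  -> return 6
-> return 6

Final answer: 6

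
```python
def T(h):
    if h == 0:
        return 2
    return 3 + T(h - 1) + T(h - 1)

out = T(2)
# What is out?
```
Call trace (a repeated sub-call is expanded the first time; later identical calls just restate its return value):
T(h=2)
  T(h=1)
    T(h=0)
    -> return 2
    T(h=0)
    -> return 2
  -> return 7
  T(h=1) -> return 7  (same call as traced above)
-> return 17

Final answer: 17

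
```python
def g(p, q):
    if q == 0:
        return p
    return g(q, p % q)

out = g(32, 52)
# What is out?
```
Call trace:
g(p=32, q=52)
  g(p=52, q=32)
    g(p=32, q=20)
      g(p=20, q=12)
        g(p=12, q=8)
          g(p=8, q=4)
            g(p=4, q=0)
            -> return 4
          -> return 4
        -> return 4
      -> return 4
    -> return 4
  -> return 4
-> return 4

Final answer: 4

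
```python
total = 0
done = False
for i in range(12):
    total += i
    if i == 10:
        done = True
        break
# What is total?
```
Trace:
  total=0
  total=0, done=False
  total=0, done=False, i=0
  total=1, done=False, i=1
  total=3, done=False, i=2
  total=6, done=False, i=3
  total=10, done=False, i=4
  total=15, done=False, i=5
  total=21, done=False, i=6
  total=28, done=False, i=7
  total=36, done=False, i=8
  total=45, done=False, i=9
  total=55, done=True, i=10

Final answer: 55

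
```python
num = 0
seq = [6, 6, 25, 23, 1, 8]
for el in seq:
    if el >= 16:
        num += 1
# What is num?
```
Trace:
  num=0
  num=0, el=6
  num=0, el=6
  num=1, el=25
  num=2, el=23
  num=2, el=1
  num=2, el=8

Final answer: 2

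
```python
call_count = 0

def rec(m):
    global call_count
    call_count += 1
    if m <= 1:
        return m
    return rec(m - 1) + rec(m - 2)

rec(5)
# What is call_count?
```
Call trace (a repeated sub-call is expanded the first time; later identical calls just restate its return value):
rec(m=5)
  rec(m=4)
    rec(m=3)
      rec(m=2)
        rec(m=1)
        -> return 1
        rec(m=0)
        -> return 0
      -> return 1
      rec(m=1)
      -> return 1
    -> return 2
    rec(m=2) -> return 1  (same call as traced above)
  -> return 3
  rec(m=3) -> return 2  (same call as traced above)
-> return 5

call_count is incremented once per call, so count the calls in each subtree. Let C(m) = number of calls made by rec(m).
C(0) = C(1) = 1 (base case, no recursion); C(m) = 1 + C(m - 1) + C(m - 2) otherwise.
C(2) = 1 + C(1) + C(0) = 1 + 1 + 1 = 3
C(3) = 1 + C(2) + C(1) = 1 + 3 + 1 = 5
C(4) = 1 + C(3) + C(2) = 1 + 5 + 3 = 9
C(5) = 1 + C(4) + C(3) = 1 + 9 + 5 = 15
call_count = C(5) = 15

Final answer: 15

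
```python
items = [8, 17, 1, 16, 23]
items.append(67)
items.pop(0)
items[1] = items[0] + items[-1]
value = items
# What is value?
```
Trace:
  items=[8, 17, 1, 16, 23]
  items=[8, 17, 1, 16, 23, 67]
  items=[17, 1, 16, 23, 67]
  items=[17, 84, 16, 23, 67]
  items=[17, 84, 16, 23, 67], value=[17, 84, 16, 23, 67]

Final answer: [17, 84, 16, 23, 67]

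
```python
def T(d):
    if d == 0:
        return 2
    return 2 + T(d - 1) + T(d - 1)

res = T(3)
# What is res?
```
Call trace (a repeated sub-call is expanded the first time; later identical calls just restate its return value):
T(d=3)
  T(d=2)
    T(d=1)
      T(d=0)
      -> return 2
      T(d=0)
      -> return 2
    -> return 6
    T(d=1) -> return 6  (same call as traced above)
  -> return 14
  T(d=2) -> return 14  (same call as traced above)
-> return 30

Final answer: 30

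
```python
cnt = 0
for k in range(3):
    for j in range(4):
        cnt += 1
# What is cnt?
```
Trace:
  cnt=0
  cnt=1, k=0, j=0
  cnt=2, k=0, j=1
  cnt=3, k=0, j=2
  cnt=4, k=0, j=3
  cnt=5, k=1, j=0
  cnt=6, k=1, j=1
  cnt=7, k=1, j=2
  cnt=8, k=1, j=3
  cnt=9, k=2, j=0
  cnt=10, k=2, j=1
  cnt=11, k=2, j=2
  cnt=12, k=2, j=3

Final answer: 12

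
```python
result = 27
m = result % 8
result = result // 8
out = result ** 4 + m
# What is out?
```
Trace:
  result=27
  result=27, m=3
  result=3, m=3
  result=3, m=3, out=84

Final answer: 84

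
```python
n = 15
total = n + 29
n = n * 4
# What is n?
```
Trace:
  n=15
  n=15, total=44
  n=60, total=44

Final answer: 60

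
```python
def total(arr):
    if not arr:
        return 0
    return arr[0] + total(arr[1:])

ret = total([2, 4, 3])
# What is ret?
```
Call trace:
total(arr=[2, 4, 3])
  total(arr=[4, 3])
    total(arr=[3])
      total(arr=[])
      -> return 0
    -> return 3
  -> return 7
-> return 9

Final answer: 9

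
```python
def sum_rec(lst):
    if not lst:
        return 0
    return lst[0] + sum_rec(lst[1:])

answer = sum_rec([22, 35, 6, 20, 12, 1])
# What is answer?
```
Call trace:
sum_rec(lst=[22, 35, 6, 20, 12, 1])
  sum_rec(lst=[35, 6, 20, 12, 1])
    sum_rec(lst=[6, 20, 12, 1])
      sum_rec(lst=[20, 12, 1])
        sum_rec(lst=[12, 1])
          sum_rec(lst=[1])
            sum_rec(lst=[])
            -> return 0
          -> return 1
        -> return 13
      -> return 33
    -> return 39
  -> return 74
-> return 96

Final answer: 96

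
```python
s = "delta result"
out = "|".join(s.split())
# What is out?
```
Trace:
  s='delta result'
  s='delta result', out='delta|result'

Final answer: 'delta|result'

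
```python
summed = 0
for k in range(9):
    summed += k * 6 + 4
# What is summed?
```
Trace:
  summed=0
  summed=4, k=0
  summed=14, k=1
  summed=30, k=2
  summed=52, k=3
  summed=80, k=4
  summed=114, k=5
  summed=154, k=6
  summed=200, k=7
  summed=252, k=8

Final answer: 252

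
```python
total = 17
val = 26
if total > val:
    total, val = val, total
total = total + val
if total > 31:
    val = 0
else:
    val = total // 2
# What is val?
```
Trace:
  total=17
  total=17, val=26
  total=17, val=26
  total=43, val=26
  total=43, val=0

Final answer: 0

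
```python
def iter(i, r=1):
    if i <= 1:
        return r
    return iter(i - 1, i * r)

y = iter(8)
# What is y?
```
Call trace:
iter(i=8, r=1)
  iter(i=7, r=8)
    iter(i=6, r=56)
      iter(i=5, r=336)
        iter(i=4, r=1680)
          iter(i=3, r=6720)
            iter(i=2, r=20160)
              iter(i=1, r=40320)
              -> return 40320
            -> return 40320
          -> return 40320
        -> return 40320
      -> return 40320
    -> return 40320
  -> return 40320
-> return 40320

Final answer: 40320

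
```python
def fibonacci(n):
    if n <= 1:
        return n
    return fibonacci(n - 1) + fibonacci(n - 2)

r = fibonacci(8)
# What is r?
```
Call trace (a repeated sub-call is expanded the first time; later identical calls just restate its return value):
fibonacci(n=8)
  fibonacci(n=7)
    fibonacci(n=6)
      fibonacci(n=5)
        fibonacci(n=4)
          fibonacci(n=3)
            fibonacci(n=2)
              fibonacci(n=1)
              -> return 1
              fibonacci(n=0)
              -> return 0
            -> return 1
            fibonacci(n=1)
            -> return 1
          -> return 2
          fibonacci(n=2) -> return 1  (same call as traced above)
        -> return 3
        fibonacci(n=3) -> return 2  (same call as traced above)
      -> return 5
      fibonacci(n=4) -> return 3  (same call as traced above)
    -> return 8
    fibonacci(n=5) -> return 5  (same call as traced above)
  -> return 13
  fibonacci(n=6) -> return 8  (same call as traced above)
-> return 21

Final answer: 21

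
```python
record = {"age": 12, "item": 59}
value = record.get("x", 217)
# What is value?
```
Trace:
  record={'age': 12, 'item': 59}
  record={'age': 12, 'item': 59}, value=217

Final answer: 217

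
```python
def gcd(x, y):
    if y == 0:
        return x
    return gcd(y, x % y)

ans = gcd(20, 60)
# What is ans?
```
Call trace:
gcd(x=20, y=60)
  gcd(x=60, y=20)
    gcd(x=20, y=0)
    -> return 20
  -> return 20
-> return 20

Final answer: 20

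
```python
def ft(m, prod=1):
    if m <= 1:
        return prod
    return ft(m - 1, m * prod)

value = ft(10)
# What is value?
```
Call trace:
ft(m=10, prod=1)
  ft(m=9, prod=10)
    ft(m=8, prod=90)
      ft(m=7, prod=720)
        ft(m=6, prod=5040)
          ft(m=5, prod=30240)
            ft(m=4, prod=151200)
              ft(m=3, prod=604800)
                ft(m=2, prod=1814400)
                  ft(m=1, prod=3628800)
                  -> return 3628800
                -> return 3628800
              -> return 3628800
            -> return 3628800
          -> return 3628800
        -> return 3628800
      -> return 3628800
    -> return 3628800
  -> return 3628800
-> return 3628800

Final answer: 3628800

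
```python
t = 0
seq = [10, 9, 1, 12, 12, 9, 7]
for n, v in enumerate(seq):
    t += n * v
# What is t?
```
Trace:
  t=0
  t=0, n=0, v=10
  t=9, n=1, v=9
  t=11, n=2, v=1
  t=47, n=3, v=12
  t=95, n=4, v=12
  t=140, n=5, v=9
  t=182, n=6, v=7

Final answer: 182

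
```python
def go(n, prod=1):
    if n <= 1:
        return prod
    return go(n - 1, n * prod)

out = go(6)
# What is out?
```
Call trace:
go(n=6, prod=1)
  go(n=5, prod=6)
    go(n=4, prod=30)
      go(n=3, prod=120)
        go(n=2, prod=360)
          go(n=1, prod=720)
          -> return 720
        -> return 720
      -> return 720
    -> return 720
  -> return 720
-> return 720

Final answer: 720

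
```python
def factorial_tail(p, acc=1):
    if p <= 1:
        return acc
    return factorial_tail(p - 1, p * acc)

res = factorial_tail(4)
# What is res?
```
Call trace:
factorial_tail(p=4, acc=1)
  factorial_tail(p=3, acc=4)
    factorial_tail(p=2, acc=12)
      factorial_tail(p=1, acc=24)
      -> return 24
    -> return 24
  -> return 24
-> return 24

Final answer: 24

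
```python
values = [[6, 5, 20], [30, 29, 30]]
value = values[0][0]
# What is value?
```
Trace:
  values=[[6, 5, 20], [30, 29, 30]]
  values=[[6, 5, 20], [30, 29, 30]], value=6

Final answer: 6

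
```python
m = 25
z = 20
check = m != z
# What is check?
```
Trace:
  m=25
  m=25, z=20
  m=25, z=20, check=True

Final answer: True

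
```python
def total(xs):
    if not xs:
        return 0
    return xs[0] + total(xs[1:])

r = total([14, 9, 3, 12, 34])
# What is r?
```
Call trace:
total(xs=[14, 9, 3, 12, 34])
  total(xs=[9, 3, 12, 34])
    total(xs=[3, 12, 34])
      total(xs=[12, 34])
        total(xs=[34])
          total(xs=[])
          -> return 0
        -> return 34
      -> return 46
    -> return 49
  -> return 58
-> return 72

Final answer: 72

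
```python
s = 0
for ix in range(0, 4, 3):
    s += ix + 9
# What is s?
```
Trace:
  s=0
  s=9, ix=0
  s=21, ix=3

Final answer: 21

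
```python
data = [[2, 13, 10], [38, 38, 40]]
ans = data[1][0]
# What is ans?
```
Trace:
  data=[[2, 13, 10], [38, 38, 40]]
  data=[[2, 13, 10], [38, 38, 40]], ans=38

Final answer: 38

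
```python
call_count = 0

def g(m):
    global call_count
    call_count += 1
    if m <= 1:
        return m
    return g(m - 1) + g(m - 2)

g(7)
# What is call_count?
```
Call trace (a repeated sub-call is expanded the first time; later identical calls just restate its return value):
g(m=7)
  g(m=6)
    g(m=5)
      g(m=4)
        g(m=3)
          g(m=2)
            g(m=1)
            -> return 1
            g(m=0)
            -> return 0
          -> return 1
          g(m=1)
          -> return 1
        -> return 2
        g(m=2) -> return 1  (same call as traced above)
      -> return 3
      g(m=3) -> return 2  (same call as traced above)
    -> return 5
    g(m=4) -> return 3  (same call as traced above)
  -> return 8
  g(m=5) -> return 5  (same call as traced above)
-> return 13

call_count is incremented once per call, so count the calls in each subtree. Let C(m) = number of calls made by g(m).
C(0) = C(1) = 1 (base case, no recursion); C(m) = 1 + C(m - 1) + C(m - 2) otherwise.
C(2) = 1 + C(1) + C(0) = 1 + 1 + 1 = 3
C(3) = 1 + C(2) + C(1) = 1 + 3 + 1 = 5
C(4) = 1 + C(3) + C(2) = 1 + 5 + 3 = 9
C(5) = 1 + C(4) + C(3) = 1 + 9 + 5 = 15
C(6) = 1 + C(5) + C(4) = 1 + 15 + 9 = 25
C(7) = 1 + C(6) + C(5) = 1 + 25 + 15 = 41
call_count = C(7) = 41

Final answer: 41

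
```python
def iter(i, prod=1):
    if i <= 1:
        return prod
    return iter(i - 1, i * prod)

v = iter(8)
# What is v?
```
Call trace:
iter(i=8, prod=1)
  iter(i=7, prod=8)
    iter(i=6, prod=56)
      iter(i=5, prod=336)
        iter(i=4, prod=1680)
          iter(i=3, prod=6720)
            iter(i=2, prod=20160)
              iter(i=1, prod=40320)
              -> return 40320
            -> return 40320
          -> return 40320
        -> return 40320
      -> return 40320
    -> return 40320
  -> return 40320
-> return 40320

Final answer: 40320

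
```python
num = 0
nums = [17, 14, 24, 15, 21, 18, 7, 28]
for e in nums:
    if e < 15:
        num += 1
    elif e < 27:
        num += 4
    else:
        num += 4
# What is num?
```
Trace:
  num=0
  num=4, e=17
  num=5, e=14
  num=9, e=24
  num=13, e=15
  num=17, e=21
  num=21, e=18
  num=22, e=7
  num=26, e=28

Final answer: 26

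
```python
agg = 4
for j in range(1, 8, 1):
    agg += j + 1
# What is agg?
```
Trace:
  agg=4
  agg=6, j=1
  agg=9, j=2
  agg=13, j=3
  agg=18, j=4
  agg=24, j=5
  agg=31, j=6
  agg=39, j=7

Final answer: 39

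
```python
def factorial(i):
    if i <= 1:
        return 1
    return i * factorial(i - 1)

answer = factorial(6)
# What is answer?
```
Call trace:
factorial(i=6)
  factorial(i=5)
    factorial(i=4)
      factorial(i=3)
        factorial(i=2)
          factorial(i=1)
          -> return 1
        -> return 2
      -> return 6
    -> return 24
  -> return 120
-> return 720

Final answer: 720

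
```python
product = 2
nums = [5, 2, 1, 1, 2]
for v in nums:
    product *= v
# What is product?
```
Trace:
  product=2
  product=10, v=5
  product=20, v=2
  product=20, v=1
  product=20, v=1
  product=40, v=2

Final answer: 40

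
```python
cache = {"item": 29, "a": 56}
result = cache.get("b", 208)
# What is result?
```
Trace:
  cache={'item': 29, 'a': 56}
  cache={'item': 29, 'a': 56}, result=208

Final answer: 208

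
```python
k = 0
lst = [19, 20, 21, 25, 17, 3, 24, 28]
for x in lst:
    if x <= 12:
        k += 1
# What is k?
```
Trace:
  k=0
  k=0, x=19
  k=0, x=20
  k=0, x=21
  k=0, x=25
  k=0, x=17
  k=1, x=3
  k=1, x=24
  k=1, x=28

Final answer: 1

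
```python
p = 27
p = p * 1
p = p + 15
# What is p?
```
Trace:
  p=27
  p=27
  p=42

Final answer: 42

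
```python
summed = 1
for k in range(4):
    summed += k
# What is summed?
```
Trace:
  summed=1
  summed=1, k=0
  summed=2, k=1
  summed=4, k=2
  summed=7, k=3

Final answer: 7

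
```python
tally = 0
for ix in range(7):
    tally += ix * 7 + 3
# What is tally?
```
Trace:
  tally=0
  tally=3, ix=0
  tally=13, ix=1
  tally=30, ix=2
  tally=54, ix=3
  tally=85, ix=4
  tally=123, ix=5
  tally=168, ix=6

Final answer: 168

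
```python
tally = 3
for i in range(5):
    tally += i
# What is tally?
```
Trace:
  tally=3
  tally=3, i=0
  tally=4, i=1
  tally=6, i=2
  tally=9, i=3
  tally=13, i=4

Final answer: 13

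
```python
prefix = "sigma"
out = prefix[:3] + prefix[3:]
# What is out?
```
Trace:
  prefix='sigma'
  prefix='sigma', out='sigma'

Final answer: 'sigma'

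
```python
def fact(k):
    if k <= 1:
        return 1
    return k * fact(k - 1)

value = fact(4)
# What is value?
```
Call trace:
fact(k=4)
  fact(k=3)
    fact(k=2)
      fact(k=1)
      -> return 1
    -> return 2
  -> return 6
-> return 24

Final answer: 24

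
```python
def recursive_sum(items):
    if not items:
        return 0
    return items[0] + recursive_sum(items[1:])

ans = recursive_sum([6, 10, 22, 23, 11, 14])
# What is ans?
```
Call trace:
recursive_sum(items=[6, 10, 22, 23, 11, 14])
  recursive_sum(items=[10, 22, 23, 11, 14])
    recursive_sum(items=[22, 23, 11, 14])
      recursive_sum(items=[23, 11, 14])
        recursive_sum(items=[11, 14])
          recursive_sum(items=[14])
            recursive_sum(items=[])
            -> return 0
          -> return 14
        -> return 25
      -> return 48
    -> return 70
  -> return 80
-> return 86

Final answer: 86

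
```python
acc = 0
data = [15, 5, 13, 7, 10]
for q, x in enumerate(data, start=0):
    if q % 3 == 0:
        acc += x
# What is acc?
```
Trace:
  acc=0
  acc=15, q=0, x=15
  acc=15, q=1, x=5
  acc=15, q=2, x=13
  acc=22, q=3, x=7
  acc=22, q=4, x=10

Final answer: 22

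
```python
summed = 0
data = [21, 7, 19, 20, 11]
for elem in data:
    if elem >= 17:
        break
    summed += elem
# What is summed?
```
Trace:
  summed=0
  summed=0, elem=21

Final answer: 0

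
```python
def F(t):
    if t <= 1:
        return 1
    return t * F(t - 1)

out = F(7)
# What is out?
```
Call trace:
F(t=7)
  F(t=6)
    F(t=5)
      F(t=4)
        F(t=3)
          F(t=2)
            F(t=1)
            -> return 1
          -> return 2
        -> return 6
      -> return 24
    -> return 120
  -> return 720
-> return 5040

Final answer: 5040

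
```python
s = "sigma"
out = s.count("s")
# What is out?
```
Trace:
  s='sigma'
  s='sigma', out=1

Final answer: 1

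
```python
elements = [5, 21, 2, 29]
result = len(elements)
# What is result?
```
Trace:
  elements=[5, 21, 2, 29]
  elements=[5, 21, 2, 29], result=4

Final answer: 4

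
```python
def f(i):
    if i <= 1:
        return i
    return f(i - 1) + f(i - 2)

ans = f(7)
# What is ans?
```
Call trace (a repeated sub-call is expanded the first time; later identical calls just restate its return value):
f(i=7)
  f(i=6)
    f(i=5)
      f(i=4)
        f(i=3)
          f(i=2)
            f(i=1)
            -> return 1
            f(i=0)
            -> return 0
          -> return 1
          f(i=1)
          -> return 1
        -> return 2
        f(i=2) -> return 1  (same call as traced above)
      -> return 3
      f(i=3) -> return 2  (same call as traced above)
    -> return 5
    f(i=4) -> return 3  (same call as traced above)
  -> return 8
  f(i=5) -> return 5  (same call as traced above)
-> return 13

Final answer: 13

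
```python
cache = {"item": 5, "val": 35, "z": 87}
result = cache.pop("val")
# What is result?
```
Trace:
  cache={'item': 5, 'val': 35, 'z': 87}
  cache={'item': 5, 'z': 87}, result=35

Final answer: 35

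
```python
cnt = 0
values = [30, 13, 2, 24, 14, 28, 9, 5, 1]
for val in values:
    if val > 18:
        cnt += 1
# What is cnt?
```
Trace:
  cnt=0
  cnt=1, val=30
  cnt=1, val=13
  cnt=1, val=2
  cnt=2, val=24
  cnt=2, val=14
  cnt=3, val=28
  cnt=3, val=9
  cnt=3, val=5
  cnt=3, val=1

Final answer: 3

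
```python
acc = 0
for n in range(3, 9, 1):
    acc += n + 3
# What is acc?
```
Trace:
  acc=0
  acc=6, n=3
  acc=13, n=4
  acc=21, n=5
  acc=30, n=6
  acc=40, n=7
  acc=51, n=8

Final answer: 51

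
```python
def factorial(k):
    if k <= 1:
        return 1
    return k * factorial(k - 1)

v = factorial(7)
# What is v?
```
Call trace:
factorial(k=7)
  factorial(k=6)
    factorial(k=5)
      factorial(k=4)
        factorial(k=3)
          factorial(k=2)
            factorial(k=1)
            -> return 1
          -> return 2
        -> return 6
      -> return 24
    -> return 120
  -> return 720
-> return 5040

Final answer: 5040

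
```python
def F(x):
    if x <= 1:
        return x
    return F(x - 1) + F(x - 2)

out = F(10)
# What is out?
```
Call trace (a repeated sub-call is expanded the first time; later identical calls just restate its return value):
F(x=10)
  F(x=9)
    F(x=8)
      F(x=7)
        F(x=6)
          F(x=5)
            F(x=4)
              F(x=3)
                F(x=2)
                  F(x=1)
                  -> return 1
                  F(x=0)
                  -> return 0
                -> return 1
                F(x=1)
                -> return 1
              -> return 2
              F(x=2) -> return 1  (same call as traced above)
            -> return 3
            F(x=3) -> return 2  (same call as traced above)
          -> return 5
          F(x=4) -> return 3  (same call as traced above)
        -> return 8
        F(x=5) -> return 5  (same call as traced above)
      -> return 13
      F(x=6) -> return 8  (same call as traced above)
    -> return 21
    F(x=7) -> return 13  (same call as traced above)
  -> return 34
  F(x=8) -> return 21  (same call as traced above)
-> return 55

Final answer: 55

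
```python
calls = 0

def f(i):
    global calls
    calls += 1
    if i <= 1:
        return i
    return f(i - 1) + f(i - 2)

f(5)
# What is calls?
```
Call trace (a repeated sub-call is expanded the first time; later identical calls just restate its return value):
f(i=5)
  f(i=4)
    f(i=3)
      f(i=2)
        f(i=1)
        -> return 1
        f(i=0)
        -> return 0
      -> return 1
      f(i=1)
      -> return 1
    -> return 2
    f(i=2) -> return 1  (same call as traced above)
  -> return 3
  f(i=3) -> return 2  (same call as traced above)
-> return 5

calls is incremented once per call, so count the calls in each subtree. Let C(i) = number of calls made by f(i).
C(0) = C(1) = 1 (base case, no recursion); C(i) = 1 + C(i - 1) + C(i - 2) otherwise.
C(2) = 1 + C(1) + C(0) = 1 + 1 + 1 = 3
C(3) = 1 + C(2) + C(1) = 1 + 3 + 1 = 5
C(4) = 1 + C(3) + C(2) = 1 + 5 + 3 = 9
C(5) = 1 + C(4) + C(3) = 1 + 9 + 5 = 15
calls = C(5) = 15

Final answer: 15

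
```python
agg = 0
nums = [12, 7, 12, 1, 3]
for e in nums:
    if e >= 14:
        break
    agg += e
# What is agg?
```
Trace:
  agg=0
  agg=12, e=12
  agg=19, e=7
  agg=31, e=12
  agg=32, e=1
  agg=35, e=3

Final answer: 35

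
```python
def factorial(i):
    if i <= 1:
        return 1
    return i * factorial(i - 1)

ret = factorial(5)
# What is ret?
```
Call trace:
factorial(i=5)
  factorial(i=4)
    factorial(i=3)
      factorial(i=2)
        factorial(i=1)
        -> return 1
      -> return 2
    -> return 6
  -> return 24
-> return 120

Final answer: 120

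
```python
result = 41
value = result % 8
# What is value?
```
Trace:
  result=41
  result=41, value=1

Final answer: 1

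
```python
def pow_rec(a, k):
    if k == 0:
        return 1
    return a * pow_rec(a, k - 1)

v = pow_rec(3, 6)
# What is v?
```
Call trace:
pow_rec(a=3, k=6)
  pow_rec(a=3, k=5)
    pow_rec(a=3, k=4)
      pow_rec(a=3, k=3)
        pow_rec(a=3, k=2)
          pow_rec(a=3, k=1)
            pow_rec(a=3, k=0)
            -> return 1
          -> return 3
        -> return 9
      -> return 27
    -> return 81
  -> return 243
-> return 729

Final answer: 729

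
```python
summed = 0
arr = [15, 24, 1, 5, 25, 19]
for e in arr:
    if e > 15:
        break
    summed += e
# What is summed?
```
Trace:
  summed=0
  summed=15, e=15
  summed=15, e=24

Final answer: 15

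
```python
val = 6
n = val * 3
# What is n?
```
Trace:
  val=6
  val=6, n=18

Final answer: 18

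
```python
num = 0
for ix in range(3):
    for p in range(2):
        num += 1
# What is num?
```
Trace:
  num=0
  num=1, ix=0, p=0
  num=2, ix=0, p=1
  num=3, ix=1, p=0
  num=4, ix=1, p=1
  num=5, ix=2, p=0
  num=6, ix=2, p=1

Final answer: 6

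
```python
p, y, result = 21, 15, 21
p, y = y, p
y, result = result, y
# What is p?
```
Trace:
  p=21, y=15, result=21
  p=15, y=21, result=21
  p=15, y=21, result=21

Final answer: 15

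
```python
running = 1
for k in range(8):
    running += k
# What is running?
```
Trace:
  running=1
  running=1, k=0
  running=2, k=1
  running=4, k=2
  running=7, k=3
  running=11, k=4
  running=16, k=5
  running=22, k=6
  running=29, k=7

Final answer: 29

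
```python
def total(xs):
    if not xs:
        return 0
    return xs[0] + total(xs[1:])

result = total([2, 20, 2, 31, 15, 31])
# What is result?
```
Call trace:
total(xs=[2, 20, 2, 31, 15, 31])
  total(xs=[20, 2, 31, 15, 31])
    total(xs=[2, 31, 15, 31])
      total(xs=[31, 15, 31])
        total(xs=[15, 31])
          total(xs=[31])
            total(xs=[])
            -> return 0
          -> return 31
        -> return 46
      -> return 77
    -> return 79
  -> return 99
-> return 101

Final answer: 101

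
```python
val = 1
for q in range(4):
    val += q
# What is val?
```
Trace:
  val=1
  val=1, q=0
  val=2, q=1
  val=4, q=2
  val=7, q=3

Final answer: 7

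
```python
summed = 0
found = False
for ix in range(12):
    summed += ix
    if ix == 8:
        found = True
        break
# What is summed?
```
Trace:
  summed=0
  summed=0, found=False
  summed=0, found=False, ix=0
  summed=1, found=False, ix=1
  summed=3, found=False, ix=2
  summed=6, found=False, ix=3
  summed=10, found=False, ix=4
  summed=15, found=False, ix=5
  summed=21, found=False, ix=6
  summed=28, found=False, ix=7
  summed=36, found=True, ix=8

Final answer: 36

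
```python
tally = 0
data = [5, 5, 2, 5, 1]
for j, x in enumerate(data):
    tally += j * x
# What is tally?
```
Trace:
  tally=0
  tally=0, j=0, x=5
  tally=5, j=1, x=5
  tally=9, j=2, x=2
  tally=24, j=3, x=5
  tally=28, j=4, x=1

Final answer: 28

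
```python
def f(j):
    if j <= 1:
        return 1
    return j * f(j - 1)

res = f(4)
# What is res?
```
Call trace:
f(j=4)
  f(j=3)
    f(j=2)
      f(j=1)
      -> return 1
    -> return 2
  -> return 6
-> return 24

Final answer: 24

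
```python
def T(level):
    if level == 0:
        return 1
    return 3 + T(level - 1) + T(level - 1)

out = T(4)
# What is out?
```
Call trace (a repeated sub-call is expanded the first time; later identical calls just restate its return value):
T(level=4)
  T(level=3)
    T(level=2)
      T(level=1)
        T(level=0)
        -> return 1
        T(level=0)
        -> return 1
      -> return 5
      T(level=1) -> return 5  (same call as traced above)
    -> return 13
    T(level=2) -> return 13  (same call as traced above)
  -> return 29
  T(level=3) -> return 29  (same call as traced above)
-> return 61

Final answer: 61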